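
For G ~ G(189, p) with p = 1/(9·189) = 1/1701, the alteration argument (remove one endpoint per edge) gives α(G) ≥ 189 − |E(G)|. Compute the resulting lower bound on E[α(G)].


E[|E(G)|] = C(189, 2)·p = 17766 · (1/1701) = 94/9.
E[α(G)] ≥ n − E[|E(G)|] = 189 − 94/9 = 1607/9.
Numerically: ≈ 178.555556.
(This is only a lower bound; the true E[α(G)] may be larger.)

E[α(G)] ≥ 1607/9 ≈ 178.555556.


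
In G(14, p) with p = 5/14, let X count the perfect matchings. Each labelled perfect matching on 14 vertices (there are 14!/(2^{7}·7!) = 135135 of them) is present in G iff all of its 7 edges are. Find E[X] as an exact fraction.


K_14 has 14!/(2^{7}·7!) = 135135 labelled perfect matchings.
For each such perfect matching H, let X_H = 1 if all 7 edges of H are present in G. Then P[X_H = 1] = p^{7} = (5/14)^{7} = 78125/105413504.
By linearity of expectation: E[X] = Σ_H E[X_H] = 135135 · p^{7} = 135135 · 78125/105413504 = 1508203125/15059072.
Numerically: E[X] ≈ 100.15.

E[X] = 135135 · (5/14)^{7} = 1508203125/15059072 ≈ 100.15.


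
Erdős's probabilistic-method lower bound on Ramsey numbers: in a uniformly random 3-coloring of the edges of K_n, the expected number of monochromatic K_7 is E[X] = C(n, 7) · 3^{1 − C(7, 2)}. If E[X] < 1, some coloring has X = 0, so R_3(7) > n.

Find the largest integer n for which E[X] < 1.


We need C(n, 7) · 3^{1 − 21} < 1, i.e. C(n, 7) < 3^{21 − 1} = 3486784401.
Check values of n near the boundary:
  n = 78: C(78, 7) = 2641902120; 2641902120 < 3486784401? YES
  n = 79: C(79, 7) = 2898753715; 2898753715 < 3486784401? YES
  n = 80: C(80, 7) = 3176716400; 3176716400 < 3486784401? YES
  n = 81: C(81, 7) = 3477216600; 3477216600 < 3486784401? YES
  n = 82: C(82, 7) = 3801756816; 3801756816 < 3486784401? NO
  n = 83: C(83, 7) = 4151918628; 4151918628 < 3486784401? NO
  n = 84: C(84, 7) = 4529365776; 4529365776 < 3486784401? NO
The largest n with C(n, 7) < 3486784401 is n = 81 (where E[X] = 42928600/43046721 ≈ 0.9972560). Hence R_3(7) > 81, i.e. R_3(7) ≥ 82.

Largest n = 81; hence R_3(7) > 81.


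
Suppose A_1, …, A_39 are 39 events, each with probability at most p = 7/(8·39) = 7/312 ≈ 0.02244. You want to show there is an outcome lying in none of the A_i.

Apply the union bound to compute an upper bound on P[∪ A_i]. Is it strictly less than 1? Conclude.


Union bound: P[∪_{i=1}^{39} A_i] ≤ Σ_i P[A_i] ≤ 39·p = 39·(7/312) = 7/8.
Numerically: 7/8 ≈ 0.87500.
Is 7/8 < 1? YES.
Since P[∪ A_i] ≤ 7/8 < 1, the complement has P[∩ A_i^c] ≥ 1 − 7/8 = 1/8 > 0, so some outcome avoids every A_i.

39·p = 7/8 ≈ 0.87500; existence CERTIFIED by the union bound.


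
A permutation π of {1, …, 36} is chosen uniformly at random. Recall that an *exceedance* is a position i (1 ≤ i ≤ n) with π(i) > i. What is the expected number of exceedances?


Write X = Σ_{i=1}^{36} X_i, where X_i = 1_{π(i) > i}.
For each fixed i, π(i) is uniform over {1, …, 36} (marginal of a uniform permutation), so P[π(i) > i] = (n − i)/n. Summing: Σ_{i=1}^{36} (n − i)/n = (0 + 1 + … + 35)/36 = 36(36 − 1)/(2·36) = (36 − 1)/2.
Hence E[X] = Σ_{i=1}^{36} (36 − i)/36 = 35/2 ≈ 17.50000.

E[X] = 35/2 = 17.50000.


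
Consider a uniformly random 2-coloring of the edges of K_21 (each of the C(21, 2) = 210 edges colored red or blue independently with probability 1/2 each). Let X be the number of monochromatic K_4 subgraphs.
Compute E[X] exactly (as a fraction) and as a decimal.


Let X = Σ_S X_S over the C(21, 4) = 5985 subsets S of size 4, where X_S = 1 if the K_4 on S is monochromatic.
For a fixed S, the K_4 on S has C(4, 2) = 6 edges. P[all 6 edges red] = (1/2)^6, and likewise for blue, so P[monochromatic] = 2·(1/2)^6 = 2^{1 − 6} = 1/32.
By linearity of expectation: E[X] = C(21, 4) · 2^{1 − 6} = 5985 · 1/32 = 5985/32.
Numerically: E[X] ≈ 187.031250.

E[X] = C(21,4)·2^(1−C(4,2)) = 5985/32 ≈ 187.031250.


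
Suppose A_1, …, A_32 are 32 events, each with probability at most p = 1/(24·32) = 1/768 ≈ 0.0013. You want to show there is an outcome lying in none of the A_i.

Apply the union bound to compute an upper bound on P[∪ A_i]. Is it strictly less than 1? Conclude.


Union bound: P[∪_{i=1}^{32} A_i] ≤ Σ_i P[A_i] ≤ 32·p = 32·(1/768) = 1/24.
Numerically: 1/24 ≈ 0.0417.
Is 1/24 < 1? YES.
Since P[∪ A_i] ≤ 1/24 < 1, the complement has P[∩ A_i^c] ≥ 1 − 1/24 = 23/24 > 0, so some outcome avoids every A_i.

32·p = 1/24 ≈ 0.0417; existence CERTIFIED by the union bound.


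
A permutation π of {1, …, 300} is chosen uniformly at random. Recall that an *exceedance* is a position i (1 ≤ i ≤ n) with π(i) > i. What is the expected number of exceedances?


Write X = Σ_{i=1}^{300} X_i, where X_i = 1_{π(i) > i}.
For each fixed i, π(i) is uniform over {1, …, 300} (marginal of a uniform permutation), so P[π(i) > i] = (n − i)/n. Summing: Σ_{i=1}^{300} (n − i)/n = (0 + 1 + … + 299)/300 = 300(300 − 1)/(2·300) = (300 − 1)/2.
Hence E[X] = Σ_{i=1}^{300} (300 − i)/300 = 299/2 ≈ 149.50000.

E[X] = 299/2 = 149.50000.


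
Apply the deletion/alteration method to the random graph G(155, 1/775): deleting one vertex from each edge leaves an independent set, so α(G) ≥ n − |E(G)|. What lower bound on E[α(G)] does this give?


E[|E(G)|] = C(155, 2)·p = 11935 · (1/775) = 77/5.
E[α(G)] ≥ n − E[|E(G)|] = 155 − 77/5 = 698/5.
Numerically: ≈ 139.60000.
(This is only a lower bound; the true E[α(G)] may be larger.)

E[α(G)] ≥ 698/5 ≈ 139.60000.


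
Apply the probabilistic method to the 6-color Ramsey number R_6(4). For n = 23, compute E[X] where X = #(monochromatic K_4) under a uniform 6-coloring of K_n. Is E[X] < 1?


E[X] = C(23, 4) · 6^{1 − 6} = 8855 · 6^{−5} = 8855/7776.
As a reduced fraction: E[X] = 8855/7776 ≈ 1.138760.
Is E[X] < 1? NO.
Since E[X] ≥ 1, the first-moment bound is inconclusive at n = 23; it does NOT by itself certify R_6(4) > 23.

E[X] = 8855/7776 ≈ 1.138760; E[X] ≥ 1; first-moment method inconclusive here.


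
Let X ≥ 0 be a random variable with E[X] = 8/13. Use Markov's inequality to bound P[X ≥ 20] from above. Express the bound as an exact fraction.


μ = E[X] = 8/13, a = 20.
Markov: P[X ≥ 20] ≤ μ/a = (8/13)/20 = 2/65.
Numerically: ≈ 0.03077.
(Since a = 20 > μ = 0.61538, the bound 2/65 is < 1 and informative.)

P[X ≥ 20] ≤ 2/65 ≈ 0.03077.


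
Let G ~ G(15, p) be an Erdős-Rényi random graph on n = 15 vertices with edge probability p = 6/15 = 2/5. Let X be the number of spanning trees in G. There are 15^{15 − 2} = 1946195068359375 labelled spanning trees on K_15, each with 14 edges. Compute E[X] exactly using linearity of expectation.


K_15 has 15^{15 − 2} = 1946195068359375 labelled spanning trees.
For each such spanning tree H, let X_H = 1 if all 14 edges of H are present in G. Then P[X_H = 1] = p^{14} = (2/5)^{14} = 16384/6103515625.
By linearity of expectation: E[X] = Σ_H E[X_H] = 1946195068359375 · p^{14} = 1946195068359375 · 16384/6103515625 = 26121388032/5.
Numerically: E[X] ≈ 5.22e+09.

E[X] = 1946195068359375 · (2/5)^{14} = 26121388032/5 ≈ 5.22e+09.


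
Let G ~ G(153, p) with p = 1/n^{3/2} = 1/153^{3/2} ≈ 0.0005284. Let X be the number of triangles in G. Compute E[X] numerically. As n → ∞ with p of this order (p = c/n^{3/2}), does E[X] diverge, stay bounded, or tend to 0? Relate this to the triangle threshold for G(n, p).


Number of potential triangles: C(153, 3) = 585276.
Each occurs with probability p³ ≈ (0.0005284)³ ≈ 1.475328e-10.
By linearity: E[X] = C(153, 3)·p³ ≈ 585276 · 1.475328e-10 ≈ 0.0001.
Since α = 3/2 > 1, p = c/n^{3/2} = o(1/n) is below the triangle threshold p ~ 1/n. Asymptotically E[X] ~ (c³/6)·n^{3(1−α)} = (1³/6)·n^{-1.5} → 0, so by Markov's inequality G has no triangles w.h.p.

E[X] ≈ 0.0001; in regime p = Θ(1/n^{3/2}) E[X] tends to 0 (below the triangle threshold p ~ 1/n).


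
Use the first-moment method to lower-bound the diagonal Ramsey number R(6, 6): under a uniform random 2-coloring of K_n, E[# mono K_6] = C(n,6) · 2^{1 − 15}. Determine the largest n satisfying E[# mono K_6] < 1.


We need C(n, 6) · 2^{1 − 15} < 1, i.e. C(n, 6) < 2^{15 − 1} = 16384.
Check values of n near the boundary:
  n = 13: C(13, 6) = 1716; 1716 < 16384? YES
  n = 14: C(14, 6) = 3003; 3003 < 16384? YES
  n = 15: C(15, 6) = 5005; 5005 < 16384? YES
  n = 16: C(16, 6) = 8008; 8008 < 16384? YES
  n = 17: C(17, 6) = 12376; 12376 < 16384? YES
  n = 18: C(18, 6) = 18564; 18564 < 16384? NO
  n = 19: C(19, 6) = 27132; 27132 < 16384? NO
  n = 20: C(20, 6) = 38760; 38760 < 16384? NO
The largest n with C(n, 6) < 16384 is n = 17 (where E[X] = 1547/2048 ≈ 0.7554). Hence R(6, 6) > 17, i.e. R(6, 6) ≥ 18.

Largest n = 17; hence R(6, 6) > 17.


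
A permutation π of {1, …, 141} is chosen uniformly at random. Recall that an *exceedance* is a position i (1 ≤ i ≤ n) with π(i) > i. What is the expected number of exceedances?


Write X = Σ_{i=1}^{141} X_i, where X_i = 1_{π(i) > i}.
For each fixed i, π(i) is uniform over {1, …, 141} (marginal of a uniform permutation), so P[π(i) > i] = (n − i)/n. Summing: Σ_{i=1}^{141} (n − i)/n = (0 + 1 + … + 140)/141 = 141(141 − 1)/(2·141) = (141 − 1)/2.
Hence E[X] = Σ_{i=1}^{141} (141 − i)/141 = 70 ≈ 70.00000.

E[X] = 70 = 70.00000.


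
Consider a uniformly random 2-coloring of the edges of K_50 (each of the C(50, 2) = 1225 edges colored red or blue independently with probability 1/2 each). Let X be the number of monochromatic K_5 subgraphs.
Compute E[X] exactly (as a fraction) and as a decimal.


Let X = Σ_S X_S over the C(50, 5) = 2118760 subsets S of size 5, where X_S = 1 if the K_5 on S is monochromatic.
For a fixed S, the K_5 on S has C(5, 2) = 10 edges. P[all 10 edges red] = (1/2)^10, and likewise for blue, so P[monochromatic] = 2·(1/2)^10 = 2^{1 − 10} = 1/512.
By linearity: E[X] = C(50, 5) · 2^{1 − 10} = 2118760 · 1/512 = 264845/64.
Numerically: E[X] ≈ 4138.20312.

E[X] = C(50,5)·2^(1−C(5,2)) = 264845/64 ≈ 4138.20312.


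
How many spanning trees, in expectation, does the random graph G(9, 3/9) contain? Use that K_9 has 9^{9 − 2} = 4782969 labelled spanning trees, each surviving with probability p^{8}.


K_9 has 9^{9 − 2} = 4782969 labelled spanning trees.
For each such spanning tree H, let X_H = 1 if all 8 edges of H are present in G. Then P[X_H = 1] = p^{8} = (1/3)^{8} = 1/6561.
Summing the indicators: E[X] = Σ_H E[X_H] = 4782969 · p^{8} = 4782969 · 1/6561 = 729.
Numerically: E[X] ≈ 729.

E[X] = 4782969 · (1/3)^{8} = 729 ≈ 729.


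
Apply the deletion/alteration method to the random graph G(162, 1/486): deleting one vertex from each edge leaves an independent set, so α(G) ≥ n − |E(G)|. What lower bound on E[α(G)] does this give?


E[|E(G)|] = C(162, 2)·p = 13041 · (1/486) = 161/6.
E[α(G)] ≥ n − E[|E(G)|] = 162 − 161/6 = 811/6.
Numerically: ≈ 135.1667.
(This is only a lower bound; the true E[α(G)] may be larger.)

E[α(G)] ≥ 811/6 ≈ 135.1667.


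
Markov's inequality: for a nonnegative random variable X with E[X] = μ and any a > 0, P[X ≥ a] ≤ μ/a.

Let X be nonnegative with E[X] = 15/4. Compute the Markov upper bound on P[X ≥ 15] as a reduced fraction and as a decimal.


μ = E[X] = 15/4, a = 15.
Markov: P[X ≥ 15] ≤ μ/a = (15/4)/15 = 1/4.
Numerically: ≈ 0.250000.
(Since a = 15 > μ = 3.750000, the bound 1/4 is < 1 and informative.)

P[X ≥ 15] ≤ 1/4 ≈ 0.250000.


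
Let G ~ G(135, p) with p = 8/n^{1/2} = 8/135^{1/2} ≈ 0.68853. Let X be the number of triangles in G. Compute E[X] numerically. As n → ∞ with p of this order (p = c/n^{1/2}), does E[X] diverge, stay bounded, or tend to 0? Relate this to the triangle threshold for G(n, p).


Number of potential triangles: C(135, 3) = 400995.
Each occurs with probability p³ ≈ (0.68853)³ ≈ 3.2641440e-01.
By linearity: E[X] = C(135, 3)·p³ ≈ 400995 · 3.2641440e-01 ≈ 130890.54188.
Since α = 1/2 < 1, p = c/n^{1/2} ≫ 1/n is above the triangle threshold p ~ 1/n. Asymptotically E[X] ~ (c³/6)·n^{3(1−α)} = (8³/6)·n^{1.5} → ∞; triangles are abundant w.h.p.

E[X] ≈ 130890.54188; in regime p = Θ(1/n^{1/2}) E[X] diverges (above the triangle threshold p ~ 1/n).


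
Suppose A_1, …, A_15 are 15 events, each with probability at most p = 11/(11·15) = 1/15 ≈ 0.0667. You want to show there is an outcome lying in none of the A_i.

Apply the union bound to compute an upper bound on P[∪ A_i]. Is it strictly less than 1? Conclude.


Union bound: P[∪_{i=1}^{15} A_i] ≤ Σ_i P[A_i] ≤ 15·p = 15·(1/15) = 1.
Numerically: 1 ≈ 1.0000.
Is 1 < 1? NO.
Since the bound 1 is ≥ 1, the union bound is uninformative here; it does NOT by itself certify existence.

15·p = 1 ≈ 1.0000; existence NOT certified by the union bound.


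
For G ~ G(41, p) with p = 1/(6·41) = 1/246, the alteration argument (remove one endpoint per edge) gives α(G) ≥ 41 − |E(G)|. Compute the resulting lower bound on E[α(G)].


E[|E(G)|] = C(41, 2)·p = 820 · (1/246) = 10/3.
E[α(G)] ≥ n − E[|E(G)|] = 41 − 10/3 = 113/3.
Numerically: ≈ 37.66667.
(This is only a lower bound; the true E[α(G)] may be larger.)

E[α(G)] ≥ 113/3 ≈ 37.66667.


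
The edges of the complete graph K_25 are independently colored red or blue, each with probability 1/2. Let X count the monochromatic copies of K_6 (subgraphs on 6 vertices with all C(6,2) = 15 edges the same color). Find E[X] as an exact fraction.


Let X = Σ_S X_S over the C(25, 6) = 177100 subsets S of size 6, where X_S = 1 if the K_6 on S is monochromatic.
For a fixed S, the K_6 on S has C(6, 2) = 15 edges. P[all 15 edges red] = (1/2)^15, and likewise for blue, so P[monochromatic] = 2·(1/2)^15 = 2^{1 − 15} = 1/16384.
Summing: E[X] = C(25, 6) · 2^{1 − 15} = 177100 · 1/16384 = 44275/4096.
Numerically: E[X] ≈ 10.809.

E[X] = C(25,6)·2^(1−C(6,2)) = 44275/4096 ≈ 10.809.


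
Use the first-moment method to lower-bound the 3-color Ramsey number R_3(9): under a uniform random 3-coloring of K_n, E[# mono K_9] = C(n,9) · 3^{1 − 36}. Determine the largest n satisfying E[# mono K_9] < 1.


We need C(n, 9) · 3^{1 − 36} < 1, i.e. C(n, 9) < 3^{36 − 1} = 50031545098999707.
Check values of n near the boundary:
  n = 300: C(300, 9) = 48052241692154700; 48052241692154700 < 50031545098999707? YES
  n = 301: C(301, 9) = 49533303936090975; 49533303936090975 < 50031545098999707? YES
  n = 302: C(302, 9) = 51054804739588650; 51054804739588650 < 50031545098999707? NO
  n = 303: C(303, 9) = 52617706925494425; 52617706925494425 < 50031545098999707? NO
  n = 304: C(304, 9) = 54222992899492560; 54222992899492560 < 50031545098999707? NO
The largest n with C(n, 9) < 50031545098999707 is n = 301 (where E[X] = 16511101312030325/16677181699666569 ≈ 0.99004). Hence R_3(9) > 301, i.e. R_3(9) ≥ 302.

Largest n = 301; hence R_3(9) > 301.


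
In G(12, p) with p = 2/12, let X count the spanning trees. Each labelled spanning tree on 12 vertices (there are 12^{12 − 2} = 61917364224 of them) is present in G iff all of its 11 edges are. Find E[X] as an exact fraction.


K_12 has 12^{12 − 2} = 61917364224 labelled spanning trees.
For each such spanning tree H, let X_H = 1 if all 11 edges of H are present in G. Then P[X_H = 1] = p^{11} = (1/6)^{11} = 1/362797056.
Summing the indicators: E[X] = Σ_H E[X_H] = 61917364224 · p^{11} = 61917364224 · 1/362797056 = 512/3.
Numerically: E[X] ≈ 170.67.

E[X] = 61917364224 · (1/6)^{11} = 512/3 ≈ 170.67.


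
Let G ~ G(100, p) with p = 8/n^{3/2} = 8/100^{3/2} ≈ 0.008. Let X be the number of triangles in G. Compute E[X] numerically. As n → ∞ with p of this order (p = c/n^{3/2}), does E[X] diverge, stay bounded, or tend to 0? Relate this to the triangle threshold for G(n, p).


Number of potential triangles: C(100, 3) = 161700.
Each occurs with probability p³ ≈ (0.008)³ ≈ 5.120000e-07.
By linearity: E[X] = C(100, 3)·p³ ≈ 161700 · 5.120000e-07 ≈ 0.0828.
Since α = 3/2 > 1, p = c/n^{3/2} = o(1/n) is below the triangle threshold p ~ 1/n. Asymptotically E[X] ~ (c³/6)·n^{3(1−α)} = (8³/6)·n^{-1.5} → 0, so by Markov's inequality G has no triangles w.h.p.

E[X] ≈ 0.0828; in regime p = Θ(1/n^{3/2}) E[X] tends to 0 (below the triangle threshold p ~ 1/n).


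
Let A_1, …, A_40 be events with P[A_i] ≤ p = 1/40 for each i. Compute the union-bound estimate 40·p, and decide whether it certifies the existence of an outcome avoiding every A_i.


Union bound: P[∪_{i=1}^{40} A_i] ≤ Σ_i P[A_i] ≤ 40·p = 40·(1/40) = 1.
Numerically: 1 ≈ 1.00000.
Is 1 < 1? NO.
Since the bound 1 is ≥ 1, the union bound is uninformative here; it does NOT by itself certify existence.

40·p = 1 ≈ 1.00000; existence NOT certified by the union bound.


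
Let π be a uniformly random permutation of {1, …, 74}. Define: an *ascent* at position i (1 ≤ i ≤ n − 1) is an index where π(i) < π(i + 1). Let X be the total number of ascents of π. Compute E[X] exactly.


Write X = Σ X_I over i = 1, …, 73, with X_I the indicator of one ascent.
There are 73 indicators.
For each fixed i, the pair (π(i), π(i+1)) is a uniformly random ordered pair of distinct values from {1, …, 74}; by symmetry P[π(i) < π(i+1)] = 1/2.
By linearity: E[X] = 73 · (1/2) = (74 − 1) · (1/2) = 73/2 ≈ 36.50000.

E[X] = 73/2 = 36.50000.


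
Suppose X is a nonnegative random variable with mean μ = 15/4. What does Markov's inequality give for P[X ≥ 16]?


μ = E[X] = 15/4, a = 16.
Markov: P[X ≥ 16] ≤ μ/a = (15/4)/16 = 15/64.
Numerically: ≈ 0.234.
(Since a = 16 > μ = 3.750, the bound 15/64 is < 1 and informative.)

P[X ≥ 16] ≤ 15/64 ≈ 0.234.


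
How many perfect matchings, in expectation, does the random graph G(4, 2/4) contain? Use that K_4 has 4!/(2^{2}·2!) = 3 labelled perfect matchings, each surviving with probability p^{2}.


K_4 has 4!/(2^{2}·2!) = 3 labelled perfect matchings.
For each such perfect matching H, let X_H = 1 if all 2 edges of H are present in G. Then P[X_H = 1] = p^{2} = (1/2)^{2} = 1/4.
Summing the indicators: E[X] = Σ_H E[X_H] = 3 · p^{2} = 3 · 1/4 = 3/4.
Numerically: E[X] ≈ 0.75.

E[X] = 3 · (1/2)^{2} = 3/4 ≈ 0.75.


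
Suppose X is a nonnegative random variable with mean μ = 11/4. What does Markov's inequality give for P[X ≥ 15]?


μ = E[X] = 11/4, a = 15.
Markov: P[X ≥ 15] ≤ μ/a = (11/4)/15 = 11/60.
Numerically: ≈ 0.1833.
(Since a = 15 > μ = 2.7500, the bound 11/60 is < 1 and informative.)

P[X ≥ 15] ≤ 11/60 ≈ 0.1833.


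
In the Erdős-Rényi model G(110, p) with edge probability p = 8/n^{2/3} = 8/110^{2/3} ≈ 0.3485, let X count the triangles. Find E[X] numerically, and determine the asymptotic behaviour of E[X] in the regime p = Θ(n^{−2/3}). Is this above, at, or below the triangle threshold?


Number of potential triangles: C(110, 3) = 215820.
Each occurs with probability p³ ≈ (0.3485)³ ≈ 4.231405e-02.
By linearity: E[X] = C(110, 3)·p³ ≈ 215820 · 4.231405e-02 ≈ 9132.2182.
Since α = 2/3 < 1, p = c/n^{2/3} ≫ 1/n is above the triangle threshold p ~ 1/n. Asymptotically E[X] ~ (c³/6)·n^{3(1−α)} = (8³/6)·n^{1} → ∞; triangles are abundant w.h.p.

E[X] ≈ 9132.2182; in regime p = Θ(1/n^{2/3}) E[X] diverges (above the triangle threshold p ~ 1/n).


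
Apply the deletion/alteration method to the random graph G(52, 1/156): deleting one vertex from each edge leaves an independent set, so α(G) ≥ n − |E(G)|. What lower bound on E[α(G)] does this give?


E[|E(G)|] = C(52, 2)·p = 1326 · (1/156) = 17/2.
E[α(G)] ≥ n − E[|E(G)|] = 52 − 17/2 = 87/2.
Numerically: ≈ 43.500000.
(This is only a lower bound; the true E[α(G)] may be larger.)

E[α(G)] ≥ 87/2 ≈ 43.500000.


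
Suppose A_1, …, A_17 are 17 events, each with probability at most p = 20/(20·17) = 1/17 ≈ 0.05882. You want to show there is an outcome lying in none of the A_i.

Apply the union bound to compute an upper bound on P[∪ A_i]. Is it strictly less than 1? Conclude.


Union bound: P[∪_{i=1}^{17} A_i] ≤ Σ_i P[A_i] ≤ 17·p = 17·(1/17) = 1.
Numerically: 1 ≈ 1.00000.
Is 1 < 1? NO.
Since the bound 1 is ≥ 1, the union bound is uninformative here; it does NOT by itself certify existence.

17·p = 1 ≈ 1.00000; existence NOT certified by the union bound.


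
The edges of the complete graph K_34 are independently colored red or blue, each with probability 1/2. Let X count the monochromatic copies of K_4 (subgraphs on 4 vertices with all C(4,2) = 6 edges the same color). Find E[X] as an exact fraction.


Let X = Σ_S X_S over the C(34, 4) = 46376 subsets S of size 4, where X_S = 1 if the K_4 on S is monochromatic.
For a fixed S, the K_4 on S has C(4, 2) = 6 edges. P[all 6 edges red] = (1/2)^6, and likewise for blue, so P[monochromatic] = 2·(1/2)^6 = 2^{1 − 6} = 1/32.
By linearity: E[X] = C(34, 4) · 2^{1 − 6} = 46376 · 1/32 = 5797/4.
Numerically: E[X] ≈ 1449.250000.

E[X] = C(34,4)·2^(1−C(4,2)) = 5797/4 ≈ 1449.250000.


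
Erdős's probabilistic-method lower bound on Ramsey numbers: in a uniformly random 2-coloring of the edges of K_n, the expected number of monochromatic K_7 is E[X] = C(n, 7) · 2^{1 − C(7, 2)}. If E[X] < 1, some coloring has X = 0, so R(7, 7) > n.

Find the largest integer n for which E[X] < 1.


We need C(n, 7) · 2^{1 − 21} < 1, i.e. C(n, 7) < 2^{21 − 1} = 1048576.
Check values of n near the boundary:
  n = 25: C(25, 7) = 480700; 480700 < 1048576? YES
  n = 26: C(26, 7) = 657800; 657800 < 1048576? YES
  n = 27: C(27, 7) = 888030; 888030 < 1048576? YES
  n = 28: C(28, 7) = 1184040; 1184040 < 1048576? NO
  n = 29: C(29, 7) = 1560780; 1560780 < 1048576? NO
  n = 30: C(30, 7) = 2035800; 2035800 < 1048576? NO
The largest n with C(n, 7) < 1048576 is n = 27 (where E[X] = 444015/524288 ≈ 0.8468914). Hence R(7, 7) > 27, i.e. R(7, 7) ≥ 28.

Largest n = 27; hence R(7, 7) > 27.


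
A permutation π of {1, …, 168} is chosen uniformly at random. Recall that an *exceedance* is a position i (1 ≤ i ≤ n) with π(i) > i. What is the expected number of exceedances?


Write X = Σ_{i=1}^{168} X_i, where X_i = 1_{π(i) > i}.
For each fixed i, π(i) is uniform over {1, …, 168} (marginal of a uniform permutation), so P[π(i) > i] = (n − i)/n. Summing: Σ_{i=1}^{168} (n − i)/n = (0 + 1 + … + 167)/168 = 168(168 − 1)/(2·168) = (168 − 1)/2.
Hence E[X] = Σ_{i=1}^{168} (168 − i)/168 = 167/2 ≈ 83.500000.

E[X] = 167/2 = 83.500000.


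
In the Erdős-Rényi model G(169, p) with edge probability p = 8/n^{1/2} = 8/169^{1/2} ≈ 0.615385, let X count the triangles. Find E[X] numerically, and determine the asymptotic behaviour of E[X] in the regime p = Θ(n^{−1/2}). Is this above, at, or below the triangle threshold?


Number of potential triangles: C(169, 3) = 790244.
Each occurs with probability p³ ≈ (0.615385)³ ≈ 2.33045061e-01.
By linearity: E[X] = C(169, 3)·p³ ≈ 790244 · 2.33045061e-01 ≈ 184162.461538.
Since α = 1/2 < 1, p = c/n^{1/2} ≫ 1/n is above the triangle threshold p ~ 1/n. Asymptotically E[X] ~ (c³/6)·n^{3(1−α)} = (8³/6)·n^{1.5} → ∞; triangles are abundant w.h.p.

E[X] ≈ 184162.461538; in regime p = Θ(1/n^{1/2}) E[X] diverges (above the triangle threshold p ~ 1/n).


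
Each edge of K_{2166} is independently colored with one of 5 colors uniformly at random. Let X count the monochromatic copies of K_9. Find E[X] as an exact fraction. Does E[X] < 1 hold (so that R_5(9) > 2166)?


E[X] = C(2166, 9) · 5^{1 − 36} = 2844037944203015677277940 · 5^{−35} = 2844037944203015677277940/2910383045673370361328125.
As a reduced fraction: E[X] = 568807588840603135455588/582076609134674072265625 ≈ 0.977.
Is E[X] < 1? YES.
Since E[X] < 1, there exists a 5-coloring of K_{2166} with no monochromatic K_9; hence R_5(9) > 2166.

E[X] = 568807588840603135455588/582076609134674072265625 ≈ 0.977; E[X] < 1, so R_5(9) > 2166.


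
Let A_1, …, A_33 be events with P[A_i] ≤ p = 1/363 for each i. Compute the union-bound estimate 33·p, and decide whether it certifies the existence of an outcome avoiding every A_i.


Union bound: P[∪_{i=1}^{33} A_i] ≤ Σ_i P[A_i] ≤ 33·p = 33·(1/363) = 1/11.
Numerically: 1/11 ≈ 0.090909.
Is 1/11 < 1? YES.
Since P[∪ A_i] ≤ 1/11 < 1, the complement has P[∩ A_i^c] ≥ 1 − 1/11 = 10/11 > 0, so some outcome avoids every A_i.

33·p = 1/11 ≈ 0.090909; existence CERTIFIED by the union bound.


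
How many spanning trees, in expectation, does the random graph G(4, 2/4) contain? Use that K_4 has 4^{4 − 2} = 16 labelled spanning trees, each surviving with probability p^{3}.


K_4 has 4^{4 − 2} = 16 labelled spanning trees.
For each such spanning tree H, let X_H = 1 if all 3 edges of H are present in G. Then P[X_H = 1] = p^{3} = (1/2)^{3} = 1/8.
By linearity of expectation: E[X] = Σ_H E[X_H] = 16 · p^{3} = 16 · 1/8 = 2.
Numerically: E[X] ≈ 2.

E[X] = 16 · (1/2)^{3} = 2 ≈ 2.


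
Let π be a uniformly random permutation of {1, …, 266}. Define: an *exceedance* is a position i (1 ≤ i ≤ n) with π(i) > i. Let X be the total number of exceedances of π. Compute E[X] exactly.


Write X = Σ_{i=1}^{266} X_i, where X_i = 1_{π(i) > i}.
For each fixed i, π(i) is uniform over {1, …, 266} (marginal of a uniform permutation), so P[π(i) > i] = (n − i)/n. Summing: Σ_{i=1}^{266} (n − i)/n = (0 + 1 + … + 265)/266 = 266(266 − 1)/(2·266) = (266 − 1)/2.
Hence E[X] = Σ_{i=1}^{266} (266 − i)/266 = 265/2 ≈ 132.5000.

E[X] = 265/2 = 132.5000.


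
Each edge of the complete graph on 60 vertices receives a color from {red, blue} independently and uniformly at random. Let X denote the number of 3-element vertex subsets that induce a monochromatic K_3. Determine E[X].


Let X = Σ_S X_S over the C(60, 3) = 34220 subsets S of size 3, where X_S = 1 if the K_3 on S is monochromatic.
For a fixed S, the K_3 on S has C(3, 2) = 3 edges. P[all 3 edges red] = (1/2)^3, and likewise for blue, so P[monochromatic] = 2·(1/2)^3 = 2^{1 − 3} = 1/4.
By linearity of expectation: E[X] = C(60, 3) · 2^{1 − 3} = 34220 · 1/4 = 8555.
Numerically: E[X] ≈ 8555.000000.

E[X] = C(60,3)·2^(1−C(3,2)) = 8555 ≈ 8555.000000.


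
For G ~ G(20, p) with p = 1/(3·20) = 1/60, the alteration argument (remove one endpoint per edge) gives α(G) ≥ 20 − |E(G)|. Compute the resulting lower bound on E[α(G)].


E[|E(G)|] = C(20, 2)·p = 190 · (1/60) = 19/6.
E[α(G)] ≥ n − E[|E(G)|] = 20 − 19/6 = 101/6.
Numerically: ≈ 16.833.
(This is only a lower bound; the true E[α(G)] may be larger.)

E[α(G)] ≥ 101/6 ≈ 16.833.


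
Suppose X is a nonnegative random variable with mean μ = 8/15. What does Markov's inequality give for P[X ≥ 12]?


μ = E[X] = 8/15, a = 12.
Markov: P[X ≥ 12] ≤ μ/a = (8/15)/12 = 2/45.
Numerically: ≈ 0.0444.
(Since a = 12 > μ = 0.5333, the bound 2/45 is < 1 and informative.)

P[X ≥ 12] ≤ 2/45 ≈ 0.0444.


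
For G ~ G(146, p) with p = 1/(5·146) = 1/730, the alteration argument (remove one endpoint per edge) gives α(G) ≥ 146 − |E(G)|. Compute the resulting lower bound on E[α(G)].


E[|E(G)|] = C(146, 2)·p = 10585 · (1/730) = 29/2.
E[α(G)] ≥ n − E[|E(G)|] = 146 − 29/2 = 263/2.
Numerically: ≈ 131.5000.
(This is only a lower bound; the true E[α(G)] may be larger.)

E[α(G)] ≥ 263/2 ≈ 131.5000.


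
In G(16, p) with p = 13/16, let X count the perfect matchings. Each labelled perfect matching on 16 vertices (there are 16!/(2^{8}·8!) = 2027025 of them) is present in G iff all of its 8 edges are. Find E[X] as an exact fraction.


K_16 has 16!/(2^{8}·8!) = 2027025 labelled perfect matchings.
For each such perfect matching H, let X_H = 1 if all 8 edges of H are present in G. Then P[X_H = 1] = p^{8} = (13/16)^{8} = 815730721/4294967296.
Summing the indicators: E[X] = Σ_H E[X_H] = 2027025 · p^{8} = 2027025 · 815730721/4294967296 = 1653506564735025/4294967296.
Numerically: E[X] ≈ 3.85e+05.

E[X] = 2027025 · (13/16)^{8} = 1653506564735025/4294967296 ≈ 3.85e+05.


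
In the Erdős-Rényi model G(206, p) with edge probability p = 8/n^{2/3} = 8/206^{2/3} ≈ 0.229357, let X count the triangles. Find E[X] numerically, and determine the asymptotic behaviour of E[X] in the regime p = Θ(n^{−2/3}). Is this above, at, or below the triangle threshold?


Number of potential triangles: C(206, 3) = 1435820.
Each occurs with probability p³ ≈ (0.229357)³ ≈ 1.20652276e-02.
By linearity: E[X] = C(206, 3)·p³ ≈ 1435820 · 1.20652276e-02 ≈ 17323.495146.
Since α = 2/3 < 1, p = c/n^{2/3} ≫ 1/n is above the triangle threshold p ~ 1/n. Asymptotically E[X] ~ (c³/6)·n^{3(1−α)} = (8³/6)·n^{1} → ∞; triangles are abundant w.h.p.

E[X] ≈ 17323.495146; in regime p = Θ(1/n^{2/3}) E[X] diverges (above the triangle threshold p ~ 1/n).


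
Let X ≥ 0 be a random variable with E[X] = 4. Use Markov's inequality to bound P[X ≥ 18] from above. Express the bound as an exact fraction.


μ = E[X] = 4, a = 18.
Markov: P[X ≥ 18] ≤ μ/a = (4)/18 = 2/9.
Numerically: ≈ 0.22222.
(Since a = 18 > μ = 4.00000, the bound 2/9 is < 1 and informative.)

P[X ≥ 18] ≤ 2/9 ≈ 0.22222.


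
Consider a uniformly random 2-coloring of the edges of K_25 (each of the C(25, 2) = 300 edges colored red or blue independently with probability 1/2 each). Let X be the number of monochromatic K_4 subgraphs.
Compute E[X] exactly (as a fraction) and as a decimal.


Let X = Σ_S X_S over the C(25, 4) = 12650 subsets S of size 4, where X_S = 1 if the K_4 on S is monochromatic.
For a fixed S, the K_4 on S has C(4, 2) = 6 edges. P[all 6 edges red] = (1/2)^6, and likewise for blue, so P[monochromatic] = 2·(1/2)^6 = 2^{1 − 6} = 1/32.
Summing: E[X] = C(25, 4) · 2^{1 − 6} = 12650 · 1/32 = 6325/16.
Numerically: E[X] ≈ 395.312500.

E[X] = C(25,4)·2^(1−C(4,2)) = 6325/16 ≈ 395.312500.


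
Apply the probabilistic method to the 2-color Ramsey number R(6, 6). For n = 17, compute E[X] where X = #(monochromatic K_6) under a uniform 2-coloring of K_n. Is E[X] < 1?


E[X] = C(17, 6) · 2^{1 − 15} = 12376 · 2^{−14} = 12376/16384.
As a reduced fraction: E[X] = 1547/2048 ≈ 0.7554.
Is E[X] < 1? YES.
Since E[X] < 1, there exists a 2-coloring of K_{17} with no monochromatic K_6; hence R(6, 6) > 17.

E[X] = 1547/2048 ≈ 0.7554; E[X] < 1, so R(6, 6) > 17.


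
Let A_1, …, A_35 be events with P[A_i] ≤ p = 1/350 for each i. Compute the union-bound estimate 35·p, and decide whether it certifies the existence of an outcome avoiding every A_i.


Union bound: P[∪_{i=1}^{35} A_i] ≤ Σ_i P[A_i] ≤ 35·p = 35·(1/350) = 1/10.
Numerically: 1/10 ≈ 0.1000.
Is 1/10 < 1? YES.
Since P[∪ A_i] ≤ 1/10 < 1, the complement has P[∩ A_i^c] ≥ 1 − 1/10 = 9/10 > 0, so some outcome avoids every A_i.

35·p = 1/10 ≈ 0.1000; existence CERTIFIED by the union bound.


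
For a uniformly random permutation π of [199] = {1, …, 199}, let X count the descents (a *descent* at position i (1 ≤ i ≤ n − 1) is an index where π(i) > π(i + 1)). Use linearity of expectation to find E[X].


Write X = Σ X_I over i = 1, …, 198, with X_I the indicator of one descent.
There are 198 indicators.
For each fixed i, the pair (π(i), π(i+1)) is a uniformly random ordered pair of distinct values from {1, …, 199}; by symmetry P[π(i) > π(i+1)] = 1/2.
By linearity: E[X] = 198 · (1/2) = (199 − 1) · (1/2) = 99 ≈ 99.0000.

E[X] = 99 = 99.0000.


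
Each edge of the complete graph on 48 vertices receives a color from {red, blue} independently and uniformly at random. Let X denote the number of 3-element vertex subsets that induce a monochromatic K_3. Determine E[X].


Let X = Σ_S X_S over the C(48, 3) = 17296 subsets S of size 3, where X_S = 1 if the K_3 on S is monochromatic.
For a fixed S, the K_3 on S has C(3, 2) = 3 edges. P[all 3 edges red] = (1/2)^3, and likewise for blue, so P[monochromatic] = 2·(1/2)^3 = 2^{1 − 3} = 1/4.
By linearity of expectation: E[X] = C(48, 3) · 2^{1 − 3} = 17296 · 1/4 = 4324.
Numerically: E[X] ≈ 4324.000000.

E[X] = C(48,3)·2^(1−C(3,2)) = 4324 ≈ 4324.000000.


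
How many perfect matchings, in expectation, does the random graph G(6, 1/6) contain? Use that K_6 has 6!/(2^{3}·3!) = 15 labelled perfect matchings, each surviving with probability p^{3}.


K_6 has 6!/(2^{3}·3!) = 15 labelled perfect matchings.
For each such perfect matching H, let X_H = 1 if all 3 edges of H are present in G. Then P[X_H = 1] = p^{3} = (1/6)^{3} = 1/216.
By linearity: E[X] = Σ_H E[X_H] = 15 · p^{3} = 15 · 1/216 = 5/72.
Numerically: E[X] ≈ 0.06944.

E[X] = 15 · (1/6)^{3} = 5/72 ≈ 0.06944.


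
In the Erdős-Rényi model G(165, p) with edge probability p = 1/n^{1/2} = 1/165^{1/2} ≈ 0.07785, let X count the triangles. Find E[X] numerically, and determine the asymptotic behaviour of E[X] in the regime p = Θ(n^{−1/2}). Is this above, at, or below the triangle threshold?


Number of potential triangles: C(165, 3) = 735130.
Each occurs with probability p³ ≈ (0.07785)³ ≈ 4.718175e-04.
By linearity: E[X] = C(165, 3)·p³ ≈ 735130 · 4.718175e-04 ≈ 346.8472.
Since α = 1/2 < 1, p = c/n^{1/2} ≫ 1/n is above the triangle threshold p ~ 1/n. Asymptotically E[X] ~ (c³/6)·n^{3(1−α)} = (1³/6)·n^{1.5} → ∞; triangles are abundant w.h.p.

E[X] ≈ 346.8472; in regime p = Θ(1/n^{1/2}) E[X] diverges (above the triangle threshold p ~ 1/n).


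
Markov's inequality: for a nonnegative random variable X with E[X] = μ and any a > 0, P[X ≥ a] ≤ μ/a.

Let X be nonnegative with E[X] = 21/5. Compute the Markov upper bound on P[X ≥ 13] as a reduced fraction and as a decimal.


μ = E[X] = 21/5, a = 13.
Markov: P[X ≥ 13] ≤ μ/a = (21/5)/13 = 21/65.
Numerically: ≈ 0.32308.
(Since a = 13 > μ = 4.20000, the bound 21/65 is < 1 and informative.)

P[X ≥ 13] ≤ 21/65 ≈ 0.32308.


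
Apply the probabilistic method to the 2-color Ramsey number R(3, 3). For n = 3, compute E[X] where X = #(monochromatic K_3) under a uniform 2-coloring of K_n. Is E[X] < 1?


E[X] = C(3, 3) · 2^{1 − 3} = 1 · 2^{−2} = 1/4.
As a reduced fraction: E[X] = 1/4 ≈ 0.25000.
Is E[X] < 1? YES.
Since E[X] < 1, there exists a 2-coloring of K_{3} with no monochromatic K_3; hence R(3, 3) > 3.

E[X] = 1/4 ≈ 0.25000; E[X] < 1, so R(3, 3) > 3.


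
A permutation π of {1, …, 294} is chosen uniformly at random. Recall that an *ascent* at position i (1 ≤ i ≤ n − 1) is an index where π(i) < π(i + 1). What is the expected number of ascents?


Write X = Σ X_I over i = 1, …, 293, with X_I the indicator of one ascent.
There are 293 indicators.
For each fixed i, the pair (π(i), π(i+1)) is a uniformly random ordered pair of distinct values from {1, …, 294}; by symmetry P[π(i) < π(i+1)] = 1/2.
By linearity: E[X] = 293 · (1/2) = (294 − 1) · (1/2) = 293/2 ≈ 146.5000.

E[X] = 293/2 = 146.5000.


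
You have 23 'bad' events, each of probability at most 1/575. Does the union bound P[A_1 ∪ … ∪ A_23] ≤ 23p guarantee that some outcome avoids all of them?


Union bound: P[∪_{i=1}^{23} A_i] ≤ Σ_i P[A_i] ≤ 23·p = 23·(1/575) = 1/25.
Numerically: 1/25 ≈ 0.0400000.
Is 1/25 < 1? YES.
Since P[∪ A_i] ≤ 1/25 < 1, the complement has P[∩ A_i^c] ≥ 1 − 1/25 = 24/25 > 0, so some outcome avoids every A_i.

23·p = 1/25 ≈ 0.0400000; existence CERTIFIED by the union bound.


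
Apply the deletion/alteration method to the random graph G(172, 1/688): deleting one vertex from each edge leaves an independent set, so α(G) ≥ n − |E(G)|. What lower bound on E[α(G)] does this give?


E[|E(G)|] = C(172, 2)·p = 14706 · (1/688) = 171/8.
E[α(G)] ≥ n − E[|E(G)|] = 172 − 171/8 = 1205/8.
Numerically: ≈ 150.62500.
(This is only a lower bound; the true E[α(G)] may be larger.)

E[α(G)] ≥ 1205/8 ≈ 150.62500.


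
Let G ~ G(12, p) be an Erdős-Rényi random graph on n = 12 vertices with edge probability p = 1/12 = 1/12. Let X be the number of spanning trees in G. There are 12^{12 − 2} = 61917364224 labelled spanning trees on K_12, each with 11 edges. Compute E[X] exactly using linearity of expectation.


K_12 has 12^{12 − 2} = 61917364224 labelled spanning trees.
For each such spanning tree H, let X_H = 1 if all 11 edges of H are present in G. Then P[X_H = 1] = p^{11} = (1/12)^{11} = 1/743008370688.
By linearity of expectation: E[X] = Σ_H E[X_H] = 61917364224 · p^{11} = 61917364224 · 1/743008370688 = 1/12.
Numerically: E[X] ≈ 0.083333.

E[X] = 61917364224 · (1/12)^{11} = 1/12 ≈ 0.083333.


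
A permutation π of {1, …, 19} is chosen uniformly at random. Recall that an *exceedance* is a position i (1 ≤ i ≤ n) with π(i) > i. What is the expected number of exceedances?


Write X = Σ_{i=1}^{19} X_i, where X_i = 1_{π(i) > i}.
For each fixed i, π(i) is uniform over {1, …, 19} (marginal of a uniform permutation), so P[π(i) > i] = (n − i)/n. Summing: Σ_{i=1}^{19} (n − i)/n = (0 + 1 + … + 18)/19 = 19(19 − 1)/(2·19) = (19 − 1)/2.
Hence E[X] = Σ_{i=1}^{19} (19 − i)/19 = 9 ≈ 9.000.

E[X] = 9 = 9.000.


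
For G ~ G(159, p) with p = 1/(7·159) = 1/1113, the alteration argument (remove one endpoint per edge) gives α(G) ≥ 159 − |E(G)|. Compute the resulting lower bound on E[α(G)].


E[|E(G)|] = C(159, 2)·p = 12561 · (1/1113) = 79/7.
E[α(G)] ≥ n − E[|E(G)|] = 159 − 79/7 = 1034/7.
Numerically: ≈ 147.7143.
(This is only a lower bound; the true E[α(G)] may be larger.)

E[α(G)] ≥ 1034/7 ≈ 147.7143.


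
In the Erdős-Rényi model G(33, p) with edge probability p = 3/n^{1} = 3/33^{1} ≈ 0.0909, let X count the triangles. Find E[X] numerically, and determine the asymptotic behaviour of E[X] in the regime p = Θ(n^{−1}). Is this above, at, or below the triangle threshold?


Number of potential triangles: C(33, 3) = 5456.
Each occurs with probability p³ ≈ (0.0909)³ ≈ 7.51315e-04.
By linearity: E[X] = C(33, 3)·p³ ≈ 5456 · 7.51315e-04 ≈ 4.099.
Here α = 1, so p = 3/n is exactly at the triangle threshold p ~ 1/n. Asymptotically E[X] → c³/6 = 3³/6 = 9/2 ≈ 4.500, a bounded constant. In this regime the triangle count is asymptotically Poisson(c³/6).

E[X] ≈ 4.099; in regime p = Θ(1/n^{1}) E[X] stays bounded (at the triangle threshold p ~ 1/n).


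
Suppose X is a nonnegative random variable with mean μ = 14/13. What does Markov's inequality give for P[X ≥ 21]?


μ = E[X] = 14/13, a = 21.
Markov: P[X ≥ 21] ≤ μ/a = (14/13)/21 = 2/39.
Numerically: ≈ 0.051.
(Since a = 21 > μ = 1.077, the bound 2/39 is < 1 and informative.)

P[X ≥ 21] ≤ 2/39 ≈ 0.051.


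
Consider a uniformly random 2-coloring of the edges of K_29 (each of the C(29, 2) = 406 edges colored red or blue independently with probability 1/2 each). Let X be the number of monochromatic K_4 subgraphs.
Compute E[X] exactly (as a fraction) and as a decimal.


Let X = Σ_S X_S over the C(29, 4) = 23751 subsets S of size 4, where X_S = 1 if the K_4 on S is monochromatic.
For a fixed S, the K_4 on S has C(4, 2) = 6 edges. P[all 6 edges red] = (1/2)^6, and likewise for blue, so P[monochromatic] = 2·(1/2)^6 = 2^{1 − 6} = 1/32.
By linearity: E[X] = C(29, 4) · 2^{1 − 6} = 23751 · 1/32 = 23751/32.
Numerically: E[X] ≈ 742.2188.

E[X] = C(29,4)·2^(1−C(4,2)) = 23751/32 ≈ 742.2188.


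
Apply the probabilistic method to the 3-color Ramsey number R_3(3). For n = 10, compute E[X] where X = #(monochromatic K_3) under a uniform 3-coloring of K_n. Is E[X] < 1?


E[X] = C(10, 3) · 3^{1 − 3} = 120 · 3^{−2} = 120/9.
As a reduced fraction: E[X] = 40/3 ≈ 13.333.
Is E[X] < 1? NO.
Since E[X] ≥ 1, the first-moment bound is inconclusive at n = 10; it does NOT by itself certify R_3(3) > 10.

E[X] = 40/3 ≈ 13.333; E[X] ≥ 1; first-moment method inconclusive here.


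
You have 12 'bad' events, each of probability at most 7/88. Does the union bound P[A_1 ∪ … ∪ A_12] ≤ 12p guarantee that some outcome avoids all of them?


Union bound: P[∪_{i=1}^{12} A_i] ≤ Σ_i P[A_i] ≤ 12·p = 12·(7/88) = 21/22.
Numerically: 21/22 ≈ 0.955.
Is 21/22 < 1? YES.
Since P[∪ A_i] ≤ 21/22 < 1, the complement has P[∩ A_i^c] ≥ 1 − 21/22 = 1/22 > 0, so some outcome avoids every A_i.

12·p = 21/22 ≈ 0.955; existence CERTIFIED by the union bound.
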